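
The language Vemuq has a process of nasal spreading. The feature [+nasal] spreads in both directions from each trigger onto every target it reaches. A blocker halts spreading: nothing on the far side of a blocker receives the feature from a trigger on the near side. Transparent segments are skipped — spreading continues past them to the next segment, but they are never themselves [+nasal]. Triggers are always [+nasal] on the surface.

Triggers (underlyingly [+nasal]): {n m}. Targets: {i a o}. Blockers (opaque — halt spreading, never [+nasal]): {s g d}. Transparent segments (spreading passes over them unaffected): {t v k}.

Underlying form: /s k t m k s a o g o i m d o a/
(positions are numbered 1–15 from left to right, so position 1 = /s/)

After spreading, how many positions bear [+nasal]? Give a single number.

From /m/ at 4 rightward: 5 /k/ transparent; 6 /s/ blocks.
From /m/ at 4 leftward: 3 /t/ transparent; 2 /k/ transparent; 1 /s/ blocks.
From /m/ at 12 rightward: 13 /d/ blocks.
From /m/ at 12 leftward: 11 /i/ → [+nasal]; 10 /o/ → [+nasal]; 9 /g/ blocks.
Targets with no active source: positions 7 8 14 15 stay [-nasal].
[+nasal] positions on the surface: 4 10 11 12.

4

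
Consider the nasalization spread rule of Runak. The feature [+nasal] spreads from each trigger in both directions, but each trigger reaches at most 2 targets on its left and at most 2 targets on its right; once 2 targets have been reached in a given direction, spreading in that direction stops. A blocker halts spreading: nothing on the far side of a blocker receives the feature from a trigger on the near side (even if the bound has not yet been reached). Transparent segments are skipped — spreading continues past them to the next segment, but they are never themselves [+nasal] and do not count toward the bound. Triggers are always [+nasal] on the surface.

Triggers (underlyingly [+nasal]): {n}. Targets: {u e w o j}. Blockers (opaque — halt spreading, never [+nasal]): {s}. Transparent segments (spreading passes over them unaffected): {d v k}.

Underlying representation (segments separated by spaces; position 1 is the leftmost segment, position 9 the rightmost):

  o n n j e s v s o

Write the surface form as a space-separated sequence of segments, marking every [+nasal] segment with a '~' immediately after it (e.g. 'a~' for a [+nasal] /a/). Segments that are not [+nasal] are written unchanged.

From /n/ at 2 rightward: 3 /n/ is itself a trigger — this domain ends here.
From /n/ at 2 leftward: 1 /o/ → [+nasal]; word edge.
From /n/ at 3 rightward: 4 /j/ → [+nasal]; 5 /e/ → [+nasal]; bound reached.
From /n/ at 3 leftward: 2 /n/ is itself a trigger — this domain ends here.
Target with no active source: position 9 stays [-nasal].
[+nasal] positions on the surface: 1 2 3 4 5.

o~ n~ n~ j~ e~ s v s o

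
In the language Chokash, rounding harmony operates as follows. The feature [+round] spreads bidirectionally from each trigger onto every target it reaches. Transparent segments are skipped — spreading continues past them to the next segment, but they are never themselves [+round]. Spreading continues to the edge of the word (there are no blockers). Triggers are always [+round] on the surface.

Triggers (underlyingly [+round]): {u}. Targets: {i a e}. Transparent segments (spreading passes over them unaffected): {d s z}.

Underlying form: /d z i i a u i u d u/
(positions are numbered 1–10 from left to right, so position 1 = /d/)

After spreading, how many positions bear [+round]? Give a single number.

7

From /u/ at 6 rightward: 7 /i/ → [+round]; 8 /u/ is itself a trigger — this domain ends here.
From /u/ at 6 leftward: 5 /a/ → [+round]; 4 /i/ → [+round]; 3 /i/ → [+round]; 2 /z/ transparent; 1 /d/ transparent; word edge.
From /u/ at 8 rightward: 9 /d/ transparent; 10 /u/ is itself a trigger — this domain ends here.
From /u/ at 8 leftward: 7 /i/ → [+round]; 6 /u/ is itself a trigger — this domain ends here.
From /u/ at 10 rightward: word edge.
From /u/ at 10 leftward: 9 /d/ transparent; 8 /u/ is itself a trigger — this domain ends here.
[+round] positions on the surface: 3 4 5 6 7 8 10.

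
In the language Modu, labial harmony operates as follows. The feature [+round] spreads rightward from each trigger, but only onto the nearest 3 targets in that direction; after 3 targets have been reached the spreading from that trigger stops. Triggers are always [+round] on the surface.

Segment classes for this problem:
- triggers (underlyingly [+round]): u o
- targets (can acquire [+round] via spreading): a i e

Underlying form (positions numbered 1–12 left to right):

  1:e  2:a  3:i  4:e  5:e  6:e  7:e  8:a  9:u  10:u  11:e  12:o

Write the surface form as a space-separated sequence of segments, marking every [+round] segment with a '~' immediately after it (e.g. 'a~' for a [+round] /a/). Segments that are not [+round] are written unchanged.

From /u/ at 9 rightward: 10 /u/ is itself a trigger — this domain ends here.
From /u/ at 10 rightward: 11 /e/ → [+round]; 12 /o/ is itself a trigger — this domain ends here.
From /o/ at 12 rightward: word edge.
Targets with no active source: positions 1 2 3 4 5 6 7 8 stay [-round].
[+round] positions on the surface: 9 10 11 12.

e a i e e e e a u~ u~ e~ o~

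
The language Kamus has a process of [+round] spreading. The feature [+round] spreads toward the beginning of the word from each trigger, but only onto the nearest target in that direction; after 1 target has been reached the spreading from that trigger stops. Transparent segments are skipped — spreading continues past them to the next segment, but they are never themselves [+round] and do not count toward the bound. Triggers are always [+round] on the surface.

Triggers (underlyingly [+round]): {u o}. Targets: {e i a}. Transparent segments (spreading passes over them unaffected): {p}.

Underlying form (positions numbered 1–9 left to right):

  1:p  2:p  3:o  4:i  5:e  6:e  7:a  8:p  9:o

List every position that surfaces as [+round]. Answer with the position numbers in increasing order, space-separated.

From /o/ at 3 leftward: 2 /p/ transparent; 1 /p/ transparent; word edge.
From /o/ at 9 leftward: 8 /p/ transparent; 7 /a/ → [+round]; bound reached.
Targets with no active source: positions 4 5 6 stay [-round].

3 7 9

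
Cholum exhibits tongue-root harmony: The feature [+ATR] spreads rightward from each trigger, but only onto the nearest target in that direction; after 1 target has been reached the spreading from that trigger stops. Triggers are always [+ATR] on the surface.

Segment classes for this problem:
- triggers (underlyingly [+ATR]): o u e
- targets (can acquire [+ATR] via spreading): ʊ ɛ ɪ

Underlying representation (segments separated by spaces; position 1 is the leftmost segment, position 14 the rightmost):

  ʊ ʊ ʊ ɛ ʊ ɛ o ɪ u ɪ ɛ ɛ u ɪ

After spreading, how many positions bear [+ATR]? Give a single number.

From /o/ at 7 rightward: 8 /ɪ/ → [+ATR]; bound reached.
From /u/ at 9 rightward: 10 /ɪ/ → [+ATR]; bound reached.
From /u/ at 13 rightward: 14 /ɪ/ → [+ATR]; bound reached.
Targets with no active source: positions 1 2 3 4 5 6 11 12 stay [-ATR].
[+ATR] positions on the surface: 7 8 9 10 13 14.

6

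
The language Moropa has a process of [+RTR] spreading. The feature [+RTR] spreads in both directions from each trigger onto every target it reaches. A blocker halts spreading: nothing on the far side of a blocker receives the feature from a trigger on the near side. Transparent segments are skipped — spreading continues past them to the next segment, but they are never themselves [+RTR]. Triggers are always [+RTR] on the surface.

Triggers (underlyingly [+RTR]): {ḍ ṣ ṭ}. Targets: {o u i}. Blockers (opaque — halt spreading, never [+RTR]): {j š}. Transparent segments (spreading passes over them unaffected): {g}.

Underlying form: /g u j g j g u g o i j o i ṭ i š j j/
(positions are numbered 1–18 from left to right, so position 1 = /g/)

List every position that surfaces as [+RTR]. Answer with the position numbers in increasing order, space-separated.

From /ṭ/ at 14 rightward: 15 /i/ → [+RTR]; 16 /š/ blocks.
From /ṭ/ at 14 leftward: 13 /i/ → [+RTR]; 12 /o/ → [+RTR]; 11 /j/ blocks.
Targets with no active source: positions 2 7 9 10 stay [-emphatic].

12 13 14 15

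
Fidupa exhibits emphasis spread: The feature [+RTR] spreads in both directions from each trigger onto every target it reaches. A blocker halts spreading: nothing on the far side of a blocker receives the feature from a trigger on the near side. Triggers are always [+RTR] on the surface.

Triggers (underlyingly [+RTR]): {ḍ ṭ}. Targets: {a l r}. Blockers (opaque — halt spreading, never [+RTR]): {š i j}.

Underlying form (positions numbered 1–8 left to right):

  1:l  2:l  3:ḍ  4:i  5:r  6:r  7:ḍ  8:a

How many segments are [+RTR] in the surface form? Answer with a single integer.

From /ḍ/ at 3 rightward: 4 /i/ blocks.
From /ḍ/ at 3 leftward: 2 /l/ → [+RTR]; 1 /l/ → [+RTR]; word edge.
From /ḍ/ at 7 rightward: 8 /a/ → [+RTR]; word edge.
From /ḍ/ at 7 leftward: 6 /r/ → [+RTR]; 5 /r/ → [+RTR]; 4 /i/ blocks.
[+RTR] positions on the surface: 1 2 3 5 6 7 8.

7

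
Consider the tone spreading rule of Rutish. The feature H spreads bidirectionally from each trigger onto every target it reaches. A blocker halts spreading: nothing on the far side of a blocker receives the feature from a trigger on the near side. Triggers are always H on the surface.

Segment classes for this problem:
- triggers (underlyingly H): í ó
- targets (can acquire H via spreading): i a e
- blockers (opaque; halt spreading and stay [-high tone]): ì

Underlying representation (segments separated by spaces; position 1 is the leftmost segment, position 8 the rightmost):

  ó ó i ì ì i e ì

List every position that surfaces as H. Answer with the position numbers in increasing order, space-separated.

1 2 3

From /ó/ at 1 rightward: 2 /ó/ is itself a trigger — this domain ends here.
From /ó/ at 1 leftward: word edge.
From /ó/ at 2 rightward: 3 /i/ → H; 4 /ì/ blocks.
From /ó/ at 2 leftward: 1 /ó/ is itself a trigger — this domain ends here.
Targets with no active source: positions 6 7 stay [-high tone].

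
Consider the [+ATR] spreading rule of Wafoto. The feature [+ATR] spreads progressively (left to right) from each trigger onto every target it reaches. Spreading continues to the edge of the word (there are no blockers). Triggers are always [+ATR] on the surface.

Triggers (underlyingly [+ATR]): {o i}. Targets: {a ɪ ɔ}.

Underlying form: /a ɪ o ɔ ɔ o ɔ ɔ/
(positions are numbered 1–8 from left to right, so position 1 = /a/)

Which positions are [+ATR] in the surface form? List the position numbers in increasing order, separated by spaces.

3 4 5 6 7 8

From /o/ at 3 rightward: 4 /ɔ/ → [+ATR]; 5 /ɔ/ → [+ATR]; 6 /o/ is itself a trigger — this domain ends here.
From /o/ at 6 rightward: 7 /ɔ/ → [+ATR]; 8 /ɔ/ → [+ATR]; word edge.
Targets with no active source: positions 1 2 stay [-ATR].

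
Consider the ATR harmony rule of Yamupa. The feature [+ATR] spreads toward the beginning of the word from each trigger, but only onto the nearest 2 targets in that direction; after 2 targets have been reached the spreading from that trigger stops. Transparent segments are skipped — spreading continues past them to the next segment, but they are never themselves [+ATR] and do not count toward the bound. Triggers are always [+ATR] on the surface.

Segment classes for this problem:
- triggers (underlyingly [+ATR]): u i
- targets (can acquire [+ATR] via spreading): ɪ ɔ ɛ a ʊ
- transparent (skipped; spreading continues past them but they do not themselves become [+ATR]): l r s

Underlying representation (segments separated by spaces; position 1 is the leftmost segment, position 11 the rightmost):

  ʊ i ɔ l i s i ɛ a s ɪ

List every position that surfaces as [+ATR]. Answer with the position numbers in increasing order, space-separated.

1 2 3 5 7

From /i/ at 2 leftward: 1 /ʊ/ → [+ATR]; word edge.
From /i/ at 5 leftward: 4 /l/ transparent; 3 /ɔ/ → [+ATR]; 2 /i/ is itself a trigger — this domain ends here.
From /i/ at 7 leftward: 6 /s/ transparent; 5 /i/ is itself a trigger — this domain ends here.
Targets with no active source: positions 8 9 11 stay [-ATR].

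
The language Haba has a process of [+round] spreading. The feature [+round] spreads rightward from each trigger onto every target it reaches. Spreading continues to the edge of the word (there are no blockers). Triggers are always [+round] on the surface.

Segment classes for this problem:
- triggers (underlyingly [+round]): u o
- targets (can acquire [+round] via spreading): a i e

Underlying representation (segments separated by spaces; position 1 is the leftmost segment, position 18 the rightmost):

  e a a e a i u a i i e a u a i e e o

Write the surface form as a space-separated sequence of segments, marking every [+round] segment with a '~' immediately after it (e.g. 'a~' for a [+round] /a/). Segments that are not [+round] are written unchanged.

e a a e a i u~ a~ i~ i~ e~ a~ u~ a~ i~ e~ e~ o~

From /u/ at 7 rightward: 8 /a/ → [+round]; 9 /i/ → [+round]; 10 /i/ → [+round]; 11 /e/ → [+round]; 12 /a/ → [+round]; 13 /u/ is itself a trigger — this domain ends here.
From /u/ at 13 rightward: 14 /a/ → [+round]; 15 /i/ → [+round]; 16 /e/ → [+round]; 17 /e/ → [+round]; 18 /o/ is itself a trigger — this domain ends here.
From /o/ at 18 rightward: word edge.
Targets with no active source: positions 1 2 3 4 5 6 stay [-round].
[+round] positions on the surface: 7 8 9 10 11 12 13 14 15 16 17 18.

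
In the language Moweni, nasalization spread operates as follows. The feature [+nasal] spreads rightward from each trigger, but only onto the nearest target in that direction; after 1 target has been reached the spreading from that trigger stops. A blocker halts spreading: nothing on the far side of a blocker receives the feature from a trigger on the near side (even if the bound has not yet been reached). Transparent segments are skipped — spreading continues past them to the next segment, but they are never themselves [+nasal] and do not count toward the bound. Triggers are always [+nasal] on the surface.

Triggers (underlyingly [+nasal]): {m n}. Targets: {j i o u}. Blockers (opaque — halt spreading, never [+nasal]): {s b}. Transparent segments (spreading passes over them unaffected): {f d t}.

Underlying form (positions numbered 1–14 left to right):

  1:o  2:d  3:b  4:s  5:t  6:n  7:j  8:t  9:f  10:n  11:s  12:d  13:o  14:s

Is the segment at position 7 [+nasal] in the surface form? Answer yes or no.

From /n/ at 6 rightward: 7 /j/ → [+nasal]; bound reached.
From /n/ at 10 rightward: 11 /s/ blocks.
Targets with no active source: positions 1 13 stay [-nasal].
[+nasal] positions on the surface: 6 7 10.

yes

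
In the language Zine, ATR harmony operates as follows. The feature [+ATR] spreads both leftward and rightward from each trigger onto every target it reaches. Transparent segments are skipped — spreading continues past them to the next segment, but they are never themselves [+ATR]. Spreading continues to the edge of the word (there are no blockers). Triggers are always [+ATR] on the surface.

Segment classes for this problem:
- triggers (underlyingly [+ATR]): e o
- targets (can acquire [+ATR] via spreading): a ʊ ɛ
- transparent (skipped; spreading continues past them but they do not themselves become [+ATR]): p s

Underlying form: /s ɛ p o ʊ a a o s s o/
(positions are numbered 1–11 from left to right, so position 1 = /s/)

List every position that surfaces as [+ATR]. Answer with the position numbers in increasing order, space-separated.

From /o/ at 4 rightward: 5 /ʊ/ → [+ATR]; 6 /a/ → [+ATR]; 7 /a/ → [+ATR]; 8 /o/ is itself a trigger — this domain ends here.
From /o/ at 4 leftward: 3 /p/ transparent; 2 /ɛ/ → [+ATR]; 1 /s/ transparent; word edge.
From /o/ at 8 rightward: 9 /s/ transparent; 10 /s/ transparent; 11 /o/ is itself a trigger — this domain ends here.
From /o/ at 8 leftward: 7 /a/ → [+ATR]; 6 /a/ → [+ATR]; 5 /ʊ/ → [+ATR]; 4 /o/ is itself a trigger — this domain ends here.
From /o/ at 11 rightward: word edge.
From /o/ at 11 leftward: 10 /s/ transparent; 9 /s/ transparent; 8 /o/ is itself a trigger — this domain ends here.

2 4 5 6 7 8 11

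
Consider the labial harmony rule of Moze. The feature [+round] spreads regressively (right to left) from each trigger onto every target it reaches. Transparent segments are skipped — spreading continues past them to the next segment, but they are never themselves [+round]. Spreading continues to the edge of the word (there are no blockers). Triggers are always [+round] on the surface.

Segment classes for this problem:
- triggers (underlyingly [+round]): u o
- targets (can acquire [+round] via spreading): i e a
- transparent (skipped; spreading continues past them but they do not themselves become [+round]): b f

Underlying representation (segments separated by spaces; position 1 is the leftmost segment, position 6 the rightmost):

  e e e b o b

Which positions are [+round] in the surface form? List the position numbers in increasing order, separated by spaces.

From /o/ at 5 leftward: 4 /b/ transparent; 3 /e/ → [+round]; 2 /e/ → [+round]; 1 /e/ → [+round]; word edge.

1 2 3 5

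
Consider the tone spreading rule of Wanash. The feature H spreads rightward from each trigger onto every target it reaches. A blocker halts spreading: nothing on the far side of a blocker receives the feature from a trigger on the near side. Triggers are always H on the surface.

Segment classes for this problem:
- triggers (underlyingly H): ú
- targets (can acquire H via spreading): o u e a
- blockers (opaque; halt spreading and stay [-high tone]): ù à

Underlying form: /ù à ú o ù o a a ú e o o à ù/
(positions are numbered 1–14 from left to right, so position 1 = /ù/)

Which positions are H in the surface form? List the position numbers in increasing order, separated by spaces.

3 4 9 10 11 12

From /ú/ at 3 rightward: 4 /o/ → H; 5 /ù/ blocks.
From /ú/ at 9 rightward: 10 /e/ → H; 11 /o/ → H; 12 /o/ → H; 13 /à/ blocks.
Targets with no active source: positions 6 7 8 stay [-high tone].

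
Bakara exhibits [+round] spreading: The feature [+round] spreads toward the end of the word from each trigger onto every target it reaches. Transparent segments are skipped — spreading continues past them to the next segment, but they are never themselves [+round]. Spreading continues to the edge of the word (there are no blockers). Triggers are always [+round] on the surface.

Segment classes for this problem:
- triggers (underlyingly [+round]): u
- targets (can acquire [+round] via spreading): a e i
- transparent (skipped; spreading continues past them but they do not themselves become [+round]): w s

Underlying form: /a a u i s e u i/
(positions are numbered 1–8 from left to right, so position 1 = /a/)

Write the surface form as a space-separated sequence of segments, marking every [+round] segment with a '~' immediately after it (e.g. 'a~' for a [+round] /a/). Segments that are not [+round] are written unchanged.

a a u~ i~ s e~ u~ i~

From /u/ at 3 rightward: 4 /i/ → [+round]; 5 /s/ transparent; 6 /e/ → [+round]; 7 /u/ is itself a trigger — this domain ends here.
From /u/ at 7 rightward: 8 /i/ → [+round]; word edge.
Targets with no active source: positions 1 2 stay [-round].
[+round] positions on the surface: 3 4 6 7 8.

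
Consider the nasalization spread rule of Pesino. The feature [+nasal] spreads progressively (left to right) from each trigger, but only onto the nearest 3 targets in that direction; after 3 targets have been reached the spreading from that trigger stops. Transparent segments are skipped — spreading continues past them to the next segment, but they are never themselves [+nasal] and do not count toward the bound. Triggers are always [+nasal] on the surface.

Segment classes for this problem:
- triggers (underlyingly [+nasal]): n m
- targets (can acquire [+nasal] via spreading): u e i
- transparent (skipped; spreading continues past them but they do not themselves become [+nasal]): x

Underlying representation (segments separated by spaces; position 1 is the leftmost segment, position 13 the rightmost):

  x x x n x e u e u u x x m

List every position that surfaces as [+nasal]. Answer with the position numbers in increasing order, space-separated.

4 6 7 8 13

From /n/ at 4 rightward: 5 /x/ transparent; 6 /e/ → [+nasal]; 7 /u/ → [+nasal]; 8 /e/ → [+nasal]; bound reached.
From /m/ at 13 rightward: word edge.
Targets with no active source: positions 9 10 stay [-nasal].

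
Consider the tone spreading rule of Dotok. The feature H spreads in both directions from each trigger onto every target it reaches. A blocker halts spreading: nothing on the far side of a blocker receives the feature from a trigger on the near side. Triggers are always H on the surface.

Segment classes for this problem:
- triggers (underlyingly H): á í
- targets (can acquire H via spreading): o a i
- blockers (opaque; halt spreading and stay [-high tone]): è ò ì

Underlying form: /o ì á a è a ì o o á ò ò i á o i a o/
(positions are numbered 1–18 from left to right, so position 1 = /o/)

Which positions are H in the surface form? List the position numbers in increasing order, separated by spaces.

From /á/ at 3 rightward: 4 /a/ → H; 5 /è/ blocks.
From /á/ at 3 leftward: 2 /ì/ blocks.
From /á/ at 10 rightward: 11 /ò/ blocks.
From /á/ at 10 leftward: 9 /o/ → H; 8 /o/ → H; 7 /ì/ blocks.
From /á/ at 14 rightward: 15 /o/ → H; 16 /i/ → H; 17 /a/ → H; 18 /o/ → H; word edge.
From /á/ at 14 leftward: 13 /i/ → H; 12 /ò/ blocks.
Targets with no active source: positions 1 6 stay [-high tone].

3 4 8 9 10 13 14 15 16 17 18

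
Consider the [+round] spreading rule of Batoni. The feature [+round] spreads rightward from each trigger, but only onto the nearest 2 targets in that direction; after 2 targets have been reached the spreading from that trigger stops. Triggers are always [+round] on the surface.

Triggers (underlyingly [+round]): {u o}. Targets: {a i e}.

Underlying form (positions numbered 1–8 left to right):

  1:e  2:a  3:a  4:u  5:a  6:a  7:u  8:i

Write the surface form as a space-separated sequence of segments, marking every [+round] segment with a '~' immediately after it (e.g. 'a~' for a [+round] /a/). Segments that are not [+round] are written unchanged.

From /u/ at 4 rightward: 5 /a/ → [+round]; 6 /a/ → [+round]; bound reached.
From /u/ at 7 rightward: 8 /i/ → [+round]; word edge.
Targets with no active source: positions 1 2 3 stay [-round].
[+round] positions on the surface: 4 5 6 7 8.

e a a u~ a~ a~ u~ i~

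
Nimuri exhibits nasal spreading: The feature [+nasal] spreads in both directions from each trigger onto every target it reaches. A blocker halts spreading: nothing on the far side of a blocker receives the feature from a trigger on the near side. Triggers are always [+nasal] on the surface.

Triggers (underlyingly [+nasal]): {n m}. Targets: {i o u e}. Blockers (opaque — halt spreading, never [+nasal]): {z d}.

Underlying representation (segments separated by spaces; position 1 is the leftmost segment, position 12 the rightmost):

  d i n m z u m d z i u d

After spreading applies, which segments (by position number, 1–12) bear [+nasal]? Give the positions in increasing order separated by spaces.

2 3 4 6 7

From /n/ at 3 rightward: 4 /m/ is itself a trigger — this domain ends here.
From /n/ at 3 leftward: 2 /i/ → [+nasal]; 1 /d/ blocks.
From /m/ at 4 rightward: 5 /z/ blocks.
From /m/ at 4 leftward: 3 /n/ is itself a trigger — this domain ends here.
From /m/ at 7 rightward: 8 /d/ blocks.
From /m/ at 7 leftward: 6 /u/ → [+nasal]; 5 /z/ blocks.
Targets with no active source: positions 10 11 stay [-nasal].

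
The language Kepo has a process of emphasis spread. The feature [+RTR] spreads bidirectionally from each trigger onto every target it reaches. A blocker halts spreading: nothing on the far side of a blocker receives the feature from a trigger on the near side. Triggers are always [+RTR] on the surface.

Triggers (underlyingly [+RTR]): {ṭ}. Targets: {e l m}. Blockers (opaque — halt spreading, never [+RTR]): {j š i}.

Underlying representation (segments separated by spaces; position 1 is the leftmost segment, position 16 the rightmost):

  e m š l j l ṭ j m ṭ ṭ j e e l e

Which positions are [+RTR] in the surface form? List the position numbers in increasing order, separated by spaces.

From /ṭ/ at 7 rightward: 8 /j/ blocks.
From /ṭ/ at 7 leftward: 6 /l/ → [+RTR]; 5 /j/ blocks.
From /ṭ/ at 10 rightward: 11 /ṭ/ is itself a trigger — this domain ends here.
From /ṭ/ at 10 leftward: 9 /m/ → [+RTR]; 8 /j/ blocks.
From /ṭ/ at 11 rightward: 12 /j/ blocks.
From /ṭ/ at 11 leftward: 10 /ṭ/ is itself a trigger — this domain ends here.
Targets with no active source: positions 1 2 4 13 14 15 16 stay [-emphatic].

6 7 9 10 11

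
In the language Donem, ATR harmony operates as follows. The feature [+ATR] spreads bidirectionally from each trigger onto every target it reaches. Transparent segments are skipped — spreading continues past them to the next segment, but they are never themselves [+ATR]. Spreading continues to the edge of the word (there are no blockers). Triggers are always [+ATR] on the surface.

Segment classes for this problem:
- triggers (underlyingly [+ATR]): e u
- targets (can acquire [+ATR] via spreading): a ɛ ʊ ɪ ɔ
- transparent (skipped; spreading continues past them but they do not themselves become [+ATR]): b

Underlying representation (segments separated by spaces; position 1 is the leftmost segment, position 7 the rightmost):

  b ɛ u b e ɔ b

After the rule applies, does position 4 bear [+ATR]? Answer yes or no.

no

From /u/ at 3 rightward: 4 /b/ transparent; 5 /e/ is itself a trigger — this domain ends here.
From /u/ at 3 leftward: 2 /ɛ/ → [+ATR]; 1 /b/ transparent; word edge.
From /e/ at 5 rightward: 6 /ɔ/ → [+ATR]; 7 /b/ transparent; word edge.
From /e/ at 5 leftward: 4 /b/ transparent; 3 /u/ is itself a trigger — this domain ends here.
[+ATR] positions on the surface: 2 3 5 6.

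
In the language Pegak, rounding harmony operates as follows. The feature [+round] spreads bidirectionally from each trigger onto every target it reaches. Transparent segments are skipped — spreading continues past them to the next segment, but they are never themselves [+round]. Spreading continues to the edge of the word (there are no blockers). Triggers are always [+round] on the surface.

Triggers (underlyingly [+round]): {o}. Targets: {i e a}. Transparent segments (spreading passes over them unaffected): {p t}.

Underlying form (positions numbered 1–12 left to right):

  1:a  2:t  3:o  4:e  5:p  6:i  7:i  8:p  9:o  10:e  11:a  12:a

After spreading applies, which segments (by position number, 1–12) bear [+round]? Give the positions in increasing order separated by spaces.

From /o/ at 3 rightward: 4 /e/ → [+round]; 5 /p/ transparent; 6 /i/ → [+round]; 7 /i/ → [+round]; 8 /p/ transparent; 9 /o/ is itself a trigger — this domain ends here.
From /o/ at 3 leftward: 2 /t/ transparent; 1 /a/ → [+round]; word edge.
From /o/ at 9 rightward: 10 /e/ → [+round]; 11 /a/ → [+round]; 12 /a/ → [+round]; word edge.
From /o/ at 9 leftward: 8 /p/ transparent; 7 /i/ → [+round]; 6 /i/ → [+round]; 5 /p/ transparent; 4 /e/ → [+round]; 3 /o/ is itself a trigger — this domain ends here.

1 3 4 6 7 9 10 11 12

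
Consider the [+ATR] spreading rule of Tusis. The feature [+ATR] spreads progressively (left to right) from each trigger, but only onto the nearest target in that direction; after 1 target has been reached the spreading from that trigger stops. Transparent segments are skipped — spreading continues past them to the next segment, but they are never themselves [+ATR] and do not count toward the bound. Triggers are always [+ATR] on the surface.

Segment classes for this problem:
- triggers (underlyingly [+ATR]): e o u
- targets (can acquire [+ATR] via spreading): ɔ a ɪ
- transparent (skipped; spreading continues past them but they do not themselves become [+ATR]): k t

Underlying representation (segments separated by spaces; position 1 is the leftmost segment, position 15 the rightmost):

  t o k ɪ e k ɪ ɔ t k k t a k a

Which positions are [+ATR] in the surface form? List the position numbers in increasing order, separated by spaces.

From /o/ at 2 rightward: 3 /k/ transparent; 4 /ɪ/ → [+ATR]; bound reached.
From /e/ at 5 rightward: 6 /k/ transparent; 7 /ɪ/ → [+ATR]; bound reached.
Targets with no active source: positions 8 13 15 stay [-ATR].

2 4 5 7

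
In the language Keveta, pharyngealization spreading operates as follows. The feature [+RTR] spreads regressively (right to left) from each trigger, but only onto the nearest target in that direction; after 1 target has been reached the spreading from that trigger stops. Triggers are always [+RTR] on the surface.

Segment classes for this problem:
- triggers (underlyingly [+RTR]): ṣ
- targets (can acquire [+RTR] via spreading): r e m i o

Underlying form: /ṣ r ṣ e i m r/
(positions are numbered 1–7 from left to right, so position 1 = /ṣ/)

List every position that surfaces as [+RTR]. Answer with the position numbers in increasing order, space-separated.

1 2 3

From /ṣ/ at 1 leftward: word edge.
From /ṣ/ at 3 leftward: 2 /r/ → [+RTR]; bound reached.
Targets with no active source: positions 4 5 6 7 stay [-emphatic].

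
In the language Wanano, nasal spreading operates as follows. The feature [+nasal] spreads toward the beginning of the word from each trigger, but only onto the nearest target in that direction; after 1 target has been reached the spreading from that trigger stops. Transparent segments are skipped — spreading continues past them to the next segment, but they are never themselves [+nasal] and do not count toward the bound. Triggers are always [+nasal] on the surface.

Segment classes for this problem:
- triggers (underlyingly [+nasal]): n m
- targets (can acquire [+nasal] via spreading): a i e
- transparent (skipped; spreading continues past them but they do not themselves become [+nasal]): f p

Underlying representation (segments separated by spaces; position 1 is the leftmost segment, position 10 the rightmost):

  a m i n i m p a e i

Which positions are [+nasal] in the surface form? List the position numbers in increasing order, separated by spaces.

From /m/ at 2 leftward: 1 /a/ → [+nasal]; bound reached.
From /n/ at 4 leftward: 3 /i/ → [+nasal]; bound reached.
From /m/ at 6 leftward: 5 /i/ → [+nasal]; bound reached.
Targets with no active source: positions 8 9 10 stay [-nasal].

1 2 3 4 5 6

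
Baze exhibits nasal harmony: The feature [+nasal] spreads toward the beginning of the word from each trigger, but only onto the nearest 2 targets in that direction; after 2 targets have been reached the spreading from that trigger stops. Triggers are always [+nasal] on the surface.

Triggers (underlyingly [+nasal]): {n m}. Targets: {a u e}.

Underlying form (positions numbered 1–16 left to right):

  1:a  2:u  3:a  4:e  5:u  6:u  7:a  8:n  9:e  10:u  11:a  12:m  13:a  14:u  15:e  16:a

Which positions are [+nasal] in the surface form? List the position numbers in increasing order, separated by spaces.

From /n/ at 8 leftward: 7 /a/ → [+nasal]; 6 /u/ → [+nasal]; bound reached.
From /m/ at 12 leftward: 11 /a/ → [+nasal]; 10 /u/ → [+nasal]; bound reached.
Targets with no active source: positions 1 2 3 4 5 9 13 14 15 16 stay [-nasal].

6 7 8 10 11 12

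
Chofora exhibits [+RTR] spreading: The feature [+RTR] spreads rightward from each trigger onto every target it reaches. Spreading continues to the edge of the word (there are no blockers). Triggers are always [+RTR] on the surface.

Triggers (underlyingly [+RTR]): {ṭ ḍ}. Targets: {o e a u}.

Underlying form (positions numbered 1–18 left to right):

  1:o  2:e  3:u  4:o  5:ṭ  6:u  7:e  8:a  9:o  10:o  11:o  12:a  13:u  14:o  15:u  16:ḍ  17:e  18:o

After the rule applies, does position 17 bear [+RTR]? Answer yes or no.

yes

From /ṭ/ at 5 rightward: 6 /u/ → [+RTR]; 7 /e/ → [+RTR]; 8 /a/ → [+RTR]; 9 /o/ → [+RTR]; 10 /o/ → [+RTR]; 11 /o/ → [+RTR]; 12 /a/ → [+RTR]; 13 /u/ → [+RTR]; 14 /o/ → [+RTR]; 15 /u/ → [+RTR]; 16 /ḍ/ is itself a trigger — this domain ends here.
From /ḍ/ at 16 rightward: 17 /e/ → [+RTR]; 18 /o/ → [+RTR]; word edge.
Targets with no active source: positions 1 2 3 4 stay [-emphatic].
[+RTR] positions on the surface: 5 6 7 8 9 10 11 12 13 14 15 16 17 18.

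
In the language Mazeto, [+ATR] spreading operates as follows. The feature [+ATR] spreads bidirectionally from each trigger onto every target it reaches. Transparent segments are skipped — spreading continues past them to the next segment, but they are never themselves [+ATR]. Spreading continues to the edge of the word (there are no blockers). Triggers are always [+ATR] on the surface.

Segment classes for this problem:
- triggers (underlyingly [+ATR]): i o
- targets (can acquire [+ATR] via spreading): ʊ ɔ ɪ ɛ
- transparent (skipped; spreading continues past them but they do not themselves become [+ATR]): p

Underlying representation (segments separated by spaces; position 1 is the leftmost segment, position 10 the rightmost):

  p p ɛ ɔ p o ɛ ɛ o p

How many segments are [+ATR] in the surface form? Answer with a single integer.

From /o/ at 6 rightward: 7 /ɛ/ → [+ATR]; 8 /ɛ/ → [+ATR]; 9 /o/ is itself a trigger — this domain ends here.
From /o/ at 6 leftward: 5 /p/ transparent; 4 /ɔ/ → [+ATR]; 3 /ɛ/ → [+ATR]; 2 /p/ transparent; 1 /p/ transparent; word edge.
From /o/ at 9 rightward: 10 /p/ transparent; word edge.
From /o/ at 9 leftward: 8 /ɛ/ → [+ATR]; 7 /ɛ/ → [+ATR]; 6 /o/ is itself a trigger — this domain ends here.
[+ATR] positions on the surface: 3 4 6 7 8 9.

6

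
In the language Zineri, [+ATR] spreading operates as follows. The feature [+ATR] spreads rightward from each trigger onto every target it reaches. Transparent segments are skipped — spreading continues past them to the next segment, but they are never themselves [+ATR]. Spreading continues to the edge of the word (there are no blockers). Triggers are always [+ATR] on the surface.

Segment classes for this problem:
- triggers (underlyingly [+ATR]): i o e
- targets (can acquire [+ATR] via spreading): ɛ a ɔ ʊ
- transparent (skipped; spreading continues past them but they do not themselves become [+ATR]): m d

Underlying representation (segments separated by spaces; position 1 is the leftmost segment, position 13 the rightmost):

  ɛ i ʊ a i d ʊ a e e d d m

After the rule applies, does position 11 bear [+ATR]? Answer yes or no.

no

From /i/ at 2 rightward: 3 /ʊ/ → [+ATR]; 4 /a/ → [+ATR]; 5 /i/ is itself a trigger — this domain ends here.
From /i/ at 5 rightward: 6 /d/ transparent; 7 /ʊ/ → [+ATR]; 8 /a/ → [+ATR]; 9 /e/ is itself a trigger — this domain ends here.
From /e/ at 9 rightward: 10 /e/ is itself a trigger — this domain ends here.
From /e/ at 10 rightward: 11 /d/ transparent; 12 /d/ transparent; 13 /m/ transparent; word edge.
Target with no active source: position 1 stays [-ATR].
[+ATR] positions on the surface: 2 3 4 5 7 8 9 10.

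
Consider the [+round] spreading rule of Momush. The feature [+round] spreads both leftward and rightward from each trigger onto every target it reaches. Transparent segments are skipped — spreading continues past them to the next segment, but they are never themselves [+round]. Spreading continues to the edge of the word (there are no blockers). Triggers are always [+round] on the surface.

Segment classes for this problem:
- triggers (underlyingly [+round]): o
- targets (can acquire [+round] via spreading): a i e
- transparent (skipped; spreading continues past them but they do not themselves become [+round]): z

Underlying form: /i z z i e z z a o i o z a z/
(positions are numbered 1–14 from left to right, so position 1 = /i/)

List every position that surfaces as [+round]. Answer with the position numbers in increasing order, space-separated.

1 4 5 8 9 10 11 13

From /o/ at 9 rightward: 10 /i/ → [+round]; 11 /o/ is itself a trigger — this domain ends here.
From /o/ at 9 leftward: 8 /a/ → [+round]; 7 /z/ transparent; 6 /z/ transparent; 5 /e/ → [+round]; 4 /i/ → [+round]; 3 /z/ transparent; 2 /z/ transparent; 1 /i/ → [+round]; word edge.
From /o/ at 11 rightward: 12 /z/ transparent; 13 /a/ → [+round]; 14 /z/ transparent; word edge.
From /o/ at 11 leftward: 10 /i/ → [+round]; 9 /o/ is itself a trigger — this domain ends here.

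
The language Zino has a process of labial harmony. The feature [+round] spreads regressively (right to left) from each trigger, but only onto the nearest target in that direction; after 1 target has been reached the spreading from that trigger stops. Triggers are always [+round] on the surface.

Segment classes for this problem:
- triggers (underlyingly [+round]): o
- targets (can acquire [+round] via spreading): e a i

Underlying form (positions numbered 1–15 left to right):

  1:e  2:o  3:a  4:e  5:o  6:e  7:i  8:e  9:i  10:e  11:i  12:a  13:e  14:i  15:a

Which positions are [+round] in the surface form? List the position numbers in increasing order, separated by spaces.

From /o/ at 2 leftward: 1 /e/ → [+round]; bound reached.
From /o/ at 5 leftward: 4 /e/ → [+round]; bound reached.
Targets with no active source: positions 3 6 7 8 9 10 11 12 13 14 15 stay [-round].

1 2 4 5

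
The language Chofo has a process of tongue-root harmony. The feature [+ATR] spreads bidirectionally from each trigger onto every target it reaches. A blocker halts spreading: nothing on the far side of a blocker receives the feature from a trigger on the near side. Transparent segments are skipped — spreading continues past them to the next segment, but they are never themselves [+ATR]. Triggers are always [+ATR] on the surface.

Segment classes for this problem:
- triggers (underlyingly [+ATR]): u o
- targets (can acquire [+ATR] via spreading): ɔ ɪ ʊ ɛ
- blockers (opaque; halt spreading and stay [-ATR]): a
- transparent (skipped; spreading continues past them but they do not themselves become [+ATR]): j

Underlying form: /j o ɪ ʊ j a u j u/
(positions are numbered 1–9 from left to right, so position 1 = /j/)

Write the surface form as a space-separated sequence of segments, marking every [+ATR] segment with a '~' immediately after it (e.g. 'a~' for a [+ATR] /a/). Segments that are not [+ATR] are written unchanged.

From /o/ at 2 rightward: 3 /ɪ/ → [+ATR]; 4 /ʊ/ → [+ATR]; 5 /j/ transparent; 6 /a/ blocks.
From /o/ at 2 leftward: 1 /j/ transparent; word edge.
From /u/ at 7 rightward: 8 /j/ transparent; 9 /u/ is itself a trigger — this domain ends here.
From /u/ at 7 leftward: 6 /a/ blocks.
From /u/ at 9 rightward: word edge.
From /u/ at 9 leftward: 8 /j/ transparent; 7 /u/ is itself a trigger — this domain ends here.
[+ATR] positions on the surface: 2 3 4 7 9.

j o~ ɪ~ ʊ~ j a u~ j u~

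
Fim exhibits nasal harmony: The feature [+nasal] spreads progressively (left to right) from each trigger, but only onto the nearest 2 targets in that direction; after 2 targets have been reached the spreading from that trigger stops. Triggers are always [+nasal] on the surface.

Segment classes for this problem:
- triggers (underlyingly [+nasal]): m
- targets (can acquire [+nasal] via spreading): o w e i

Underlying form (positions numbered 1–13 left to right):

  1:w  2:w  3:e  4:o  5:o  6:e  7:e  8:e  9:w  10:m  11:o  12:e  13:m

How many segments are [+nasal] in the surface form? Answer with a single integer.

4

From /m/ at 10 rightward: 11 /o/ → [+nasal]; 12 /e/ → [+nasal]; bound reached.
From /m/ at 13 rightward: word edge.
Targets with no active source: positions 1 2 3 4 5 6 7 8 9 stay [-nasal].
[+nasal] positions on the surface: 10 11 12 13.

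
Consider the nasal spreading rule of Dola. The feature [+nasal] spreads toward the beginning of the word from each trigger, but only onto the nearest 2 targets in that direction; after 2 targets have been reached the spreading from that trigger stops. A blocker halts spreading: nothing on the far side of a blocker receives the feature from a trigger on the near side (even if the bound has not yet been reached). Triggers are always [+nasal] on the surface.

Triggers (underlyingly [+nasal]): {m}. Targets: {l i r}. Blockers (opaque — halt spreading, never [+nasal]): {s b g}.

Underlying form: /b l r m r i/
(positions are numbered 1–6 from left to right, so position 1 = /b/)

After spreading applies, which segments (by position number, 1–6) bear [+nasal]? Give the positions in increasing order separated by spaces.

From /m/ at 4 leftward: 3 /r/ → [+nasal]; 2 /l/ → [+nasal]; bound reached.
Targets with no active source: positions 5 6 stay [-nasal].

2 3 4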